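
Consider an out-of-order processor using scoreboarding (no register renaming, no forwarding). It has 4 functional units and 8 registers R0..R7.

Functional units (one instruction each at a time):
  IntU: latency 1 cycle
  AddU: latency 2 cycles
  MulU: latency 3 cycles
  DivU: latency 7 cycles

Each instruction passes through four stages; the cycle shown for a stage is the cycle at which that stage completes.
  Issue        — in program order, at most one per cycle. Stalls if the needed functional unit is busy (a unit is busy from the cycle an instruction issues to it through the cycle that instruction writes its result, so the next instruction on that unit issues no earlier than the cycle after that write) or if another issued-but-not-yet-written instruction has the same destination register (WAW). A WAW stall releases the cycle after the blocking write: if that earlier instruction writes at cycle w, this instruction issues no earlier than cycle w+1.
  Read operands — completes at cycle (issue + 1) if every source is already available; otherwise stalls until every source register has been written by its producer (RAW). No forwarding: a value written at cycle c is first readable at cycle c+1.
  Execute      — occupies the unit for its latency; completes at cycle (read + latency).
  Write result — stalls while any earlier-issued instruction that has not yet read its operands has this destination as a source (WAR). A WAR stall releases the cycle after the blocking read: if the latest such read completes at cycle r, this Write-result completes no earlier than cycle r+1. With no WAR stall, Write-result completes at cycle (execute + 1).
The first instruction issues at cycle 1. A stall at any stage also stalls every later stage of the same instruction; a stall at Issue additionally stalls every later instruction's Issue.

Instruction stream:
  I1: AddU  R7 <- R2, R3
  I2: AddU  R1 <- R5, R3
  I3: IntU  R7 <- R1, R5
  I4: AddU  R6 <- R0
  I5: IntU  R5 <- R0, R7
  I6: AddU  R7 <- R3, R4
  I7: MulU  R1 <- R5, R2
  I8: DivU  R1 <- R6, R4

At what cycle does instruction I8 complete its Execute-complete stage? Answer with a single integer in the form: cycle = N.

[1] I1 issues→AddU
[2] I1 reads
[4] I1 exec-done
[5] I1 writes R7
[6] I2 issues→AddU
[7] I2 reads | I3 issues→IntU
[9] I2 exec-done
[10] I2 writes R1
[11] I3 reads | I4 issues→AddU
[12] I3 exec-done | I4 reads
[13] I3 writes R7
[14] I4 exec-done | I5 issues→IntU
[15] I4 writes R6 | I5 reads
[16] I5 exec-done | I6 issues→AddU
[17] I5 writes R5 | I6 reads | I7 issues→MulU
[18] I7 reads
[19] I6 exec-done
[20] I6 writes R7
[21] I7 exec-done
[22] I7 writes R1
[23] I8 issues→DivU
[24] I8 reads
[31] I8 exec-done
[32] I8 writes R1

cycle = 31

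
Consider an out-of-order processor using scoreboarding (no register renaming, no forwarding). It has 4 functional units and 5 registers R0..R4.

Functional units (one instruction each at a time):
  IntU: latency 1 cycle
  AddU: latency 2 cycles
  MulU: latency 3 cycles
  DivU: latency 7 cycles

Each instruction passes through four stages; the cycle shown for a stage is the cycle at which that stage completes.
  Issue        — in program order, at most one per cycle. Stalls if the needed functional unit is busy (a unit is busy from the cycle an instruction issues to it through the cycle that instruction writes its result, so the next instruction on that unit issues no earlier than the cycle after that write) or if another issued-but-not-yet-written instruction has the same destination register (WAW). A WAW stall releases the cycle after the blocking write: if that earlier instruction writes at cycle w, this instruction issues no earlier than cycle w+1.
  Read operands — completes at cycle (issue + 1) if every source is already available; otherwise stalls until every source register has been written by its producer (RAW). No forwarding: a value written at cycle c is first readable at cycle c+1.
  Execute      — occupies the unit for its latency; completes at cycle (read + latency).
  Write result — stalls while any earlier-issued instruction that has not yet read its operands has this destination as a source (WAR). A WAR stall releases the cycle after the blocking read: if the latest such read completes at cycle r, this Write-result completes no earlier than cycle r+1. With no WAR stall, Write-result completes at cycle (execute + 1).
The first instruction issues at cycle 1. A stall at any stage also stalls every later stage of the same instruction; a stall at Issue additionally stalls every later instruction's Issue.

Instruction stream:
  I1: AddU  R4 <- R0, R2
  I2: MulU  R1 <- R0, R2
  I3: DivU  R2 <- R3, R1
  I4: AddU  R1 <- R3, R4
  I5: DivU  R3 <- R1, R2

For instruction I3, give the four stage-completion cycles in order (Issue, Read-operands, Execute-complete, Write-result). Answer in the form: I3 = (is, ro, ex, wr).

I3 = (3, 8, 15, 16)

[1] I1 dispatched to AddU
[2] I1 operands ready; I2 dispatched to MulU
[3] I2 operands ready; I3 dispatched to DivU
[4] I1 complete
[5] R4←I1
[6] I2 complete
[7] R1←I2
[8] I3 operands ready; I4 dispatched to AddU
[9] I4 operands ready
[11] I4 complete
[12] R1←I4
[15] I3 complete
[16] R2←I3
[17] I5 dispatched to DivU
[18] I5 operands ready
[25] I5 complete
[26] R3←I5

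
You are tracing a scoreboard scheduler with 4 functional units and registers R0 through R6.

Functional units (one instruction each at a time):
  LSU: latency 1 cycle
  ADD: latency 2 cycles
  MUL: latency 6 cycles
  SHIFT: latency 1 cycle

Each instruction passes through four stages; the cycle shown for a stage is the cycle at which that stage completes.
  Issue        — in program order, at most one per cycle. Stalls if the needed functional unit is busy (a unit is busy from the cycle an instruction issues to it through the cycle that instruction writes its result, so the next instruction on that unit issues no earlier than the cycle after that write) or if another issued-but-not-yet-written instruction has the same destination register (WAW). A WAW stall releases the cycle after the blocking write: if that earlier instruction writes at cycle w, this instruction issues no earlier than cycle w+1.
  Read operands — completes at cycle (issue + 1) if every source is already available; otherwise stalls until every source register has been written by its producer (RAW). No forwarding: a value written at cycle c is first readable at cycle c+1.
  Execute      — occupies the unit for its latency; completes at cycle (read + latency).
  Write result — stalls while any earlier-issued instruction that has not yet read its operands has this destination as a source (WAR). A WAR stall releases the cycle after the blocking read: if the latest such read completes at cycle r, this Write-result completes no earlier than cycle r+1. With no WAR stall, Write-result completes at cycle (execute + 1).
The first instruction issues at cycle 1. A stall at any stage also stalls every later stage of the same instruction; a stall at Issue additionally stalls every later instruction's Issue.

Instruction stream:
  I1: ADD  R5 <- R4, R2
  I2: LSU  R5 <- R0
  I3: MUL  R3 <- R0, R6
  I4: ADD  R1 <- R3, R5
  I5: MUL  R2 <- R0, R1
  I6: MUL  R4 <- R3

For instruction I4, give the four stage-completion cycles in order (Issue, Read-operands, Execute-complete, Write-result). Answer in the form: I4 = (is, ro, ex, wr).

1) issue 1, read 2, done 4, write 5
2) issue 6, read 7, done 8, write 9  <WAW R5: wait I1 write@5>
3) issue 7, read 8, done 14, write 15
4) issue 8, read 16, done 18, write 19  <RAW R3: wait I3 write@15>
5) issue 16, read 20, done 26, write 27  <struct: MUL busy until I3 writes@15 / RAW R1: wait I4 write@19>
6) issue 28, read 29, done 35, write 36  <struct: MUL busy until I5 writes@27>

I4 = (8, 16, 18, 19)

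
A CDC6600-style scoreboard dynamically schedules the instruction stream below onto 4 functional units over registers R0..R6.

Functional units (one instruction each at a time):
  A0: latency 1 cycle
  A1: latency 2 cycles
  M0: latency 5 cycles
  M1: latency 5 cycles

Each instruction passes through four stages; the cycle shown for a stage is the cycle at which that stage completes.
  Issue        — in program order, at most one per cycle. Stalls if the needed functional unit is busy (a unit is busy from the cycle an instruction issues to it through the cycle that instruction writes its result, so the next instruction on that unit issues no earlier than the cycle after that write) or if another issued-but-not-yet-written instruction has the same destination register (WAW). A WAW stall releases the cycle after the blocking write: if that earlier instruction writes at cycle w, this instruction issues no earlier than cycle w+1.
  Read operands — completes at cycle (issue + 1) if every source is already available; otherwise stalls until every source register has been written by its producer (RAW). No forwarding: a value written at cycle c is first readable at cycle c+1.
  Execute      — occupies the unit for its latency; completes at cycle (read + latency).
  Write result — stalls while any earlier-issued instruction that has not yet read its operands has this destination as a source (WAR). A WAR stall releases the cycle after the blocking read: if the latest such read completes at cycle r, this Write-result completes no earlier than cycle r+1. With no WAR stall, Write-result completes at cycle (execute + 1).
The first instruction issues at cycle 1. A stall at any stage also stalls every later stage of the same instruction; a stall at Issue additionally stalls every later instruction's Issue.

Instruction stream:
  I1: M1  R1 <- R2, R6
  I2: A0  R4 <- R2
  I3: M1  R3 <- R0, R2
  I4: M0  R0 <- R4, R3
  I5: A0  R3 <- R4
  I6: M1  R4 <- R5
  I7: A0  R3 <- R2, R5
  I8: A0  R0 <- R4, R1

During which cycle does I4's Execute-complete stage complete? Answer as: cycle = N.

cycle 1: I1→M1
cycle 2: I1 RO; I2→A0
cycle 3: I2 RO
cycle 4: I2 EX
cycle 5: I2 WR R4
cycle 7: I1 EX
cycle 8: I1 WR R1
cycle 9: I3→M1
cycle 10: I3 RO; I4→M0
cycle 15: I3 EX
cycle 16: I3 WR R3
cycle 17: I4 RO; I5→A0
cycle 18: I5 RO; I6→M1
cycle 19: I5 EX; I6 RO
cycle 20: I5 WR R3
cycle 21: I7→A0
cycle 22: I4 EX; I7 RO
cycle 23: I4 WR R0; I7 EX
cycle 24: I6 EX; I7 WR R3
cycle 25: I6 WR R4; I8→A0
cycle 26: I8 RO
cycle 27: I8 EX
cycle 28: I8 WR R0

cycle = 22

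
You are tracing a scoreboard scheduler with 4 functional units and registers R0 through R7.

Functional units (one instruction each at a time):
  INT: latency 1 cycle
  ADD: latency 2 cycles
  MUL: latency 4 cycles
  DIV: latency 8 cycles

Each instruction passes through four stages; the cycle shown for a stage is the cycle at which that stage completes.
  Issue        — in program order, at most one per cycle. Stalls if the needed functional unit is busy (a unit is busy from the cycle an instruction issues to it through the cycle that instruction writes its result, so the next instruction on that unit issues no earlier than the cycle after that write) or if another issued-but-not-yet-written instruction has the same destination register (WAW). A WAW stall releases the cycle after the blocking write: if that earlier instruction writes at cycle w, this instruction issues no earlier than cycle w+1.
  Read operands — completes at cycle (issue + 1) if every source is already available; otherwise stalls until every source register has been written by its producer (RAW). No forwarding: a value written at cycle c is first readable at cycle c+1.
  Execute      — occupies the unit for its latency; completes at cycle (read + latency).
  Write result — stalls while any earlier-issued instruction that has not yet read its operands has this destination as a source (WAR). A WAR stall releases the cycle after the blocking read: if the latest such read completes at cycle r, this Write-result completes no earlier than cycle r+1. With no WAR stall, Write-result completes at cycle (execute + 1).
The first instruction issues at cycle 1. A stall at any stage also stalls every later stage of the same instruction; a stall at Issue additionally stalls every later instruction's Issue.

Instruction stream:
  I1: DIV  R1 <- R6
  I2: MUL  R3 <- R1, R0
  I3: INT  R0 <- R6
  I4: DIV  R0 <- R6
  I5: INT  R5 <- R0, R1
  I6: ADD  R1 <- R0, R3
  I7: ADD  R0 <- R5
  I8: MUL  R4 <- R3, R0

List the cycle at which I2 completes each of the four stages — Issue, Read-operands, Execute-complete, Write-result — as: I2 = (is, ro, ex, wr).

I2 = (2, 12, 16, 17)

c1: issue I1 (DIV)
c2: I1 read-ops; issue I2 (MUL)
c3: issue I3 (INT)
c4: I3 read-ops
c5: I3 finished on INT
c10: I1 finished on DIV
c11: I1→R1
c12: I2 read-ops
c13: I3→R0
c14: issue I4 (DIV)
c15: I4 read-ops; issue I5 (INT)
c16: I2 finished on MUL; issue I6 (ADD)
c17: I2→R3
c23: I4 finished on DIV
c24: I4→R0
c25: I5 read-ops; I6 read-ops
c26: I5 finished on INT
c27: I5→R5; I6 finished on ADD
c28: I6→R1
c29: issue I7 (ADD)
c30: I7 read-ops; issue I8 (MUL)
c32: I7 finished on ADD
c33: I7→R0
c34: I8 read-ops
c38: I8 finished on MUL
c39: I8→R4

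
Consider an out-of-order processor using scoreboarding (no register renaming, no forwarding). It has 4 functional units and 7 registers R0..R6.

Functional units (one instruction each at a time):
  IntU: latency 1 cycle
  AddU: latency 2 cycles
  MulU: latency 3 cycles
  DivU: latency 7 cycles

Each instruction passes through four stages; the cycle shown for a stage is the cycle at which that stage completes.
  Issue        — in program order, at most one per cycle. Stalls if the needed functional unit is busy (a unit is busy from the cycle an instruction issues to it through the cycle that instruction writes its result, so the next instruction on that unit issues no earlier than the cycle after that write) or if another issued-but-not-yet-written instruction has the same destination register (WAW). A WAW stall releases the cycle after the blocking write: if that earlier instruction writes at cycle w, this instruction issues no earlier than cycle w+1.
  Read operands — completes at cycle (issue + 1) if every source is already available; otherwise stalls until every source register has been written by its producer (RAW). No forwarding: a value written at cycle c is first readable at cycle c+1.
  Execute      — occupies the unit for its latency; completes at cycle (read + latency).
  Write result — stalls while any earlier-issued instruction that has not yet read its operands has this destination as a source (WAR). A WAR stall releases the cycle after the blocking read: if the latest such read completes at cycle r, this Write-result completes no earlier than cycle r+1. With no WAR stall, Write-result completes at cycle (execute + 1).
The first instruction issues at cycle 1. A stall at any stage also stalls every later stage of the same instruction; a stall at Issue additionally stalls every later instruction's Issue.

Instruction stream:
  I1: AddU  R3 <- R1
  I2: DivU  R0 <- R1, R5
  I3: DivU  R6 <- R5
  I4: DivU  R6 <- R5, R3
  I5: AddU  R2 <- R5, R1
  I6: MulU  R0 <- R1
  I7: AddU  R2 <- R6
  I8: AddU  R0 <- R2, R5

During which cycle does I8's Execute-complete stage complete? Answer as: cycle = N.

I1: IS=1 RO=2 EX=4 WR=5
I2: IS=2 RO=3 EX=10 WR=11
I3: IS=12 RO=13 EX=20 WR=21  [struct: DivU busy until I2 writes@11]
I4: IS=22 RO=23 EX=30 WR=31  [struct: DivU busy until I3 writes@21]
I5: IS=23 RO=24 EX=26 WR=27
I6: IS=24 RO=25 EX=28 WR=29
I7: IS=28 RO=32 EX=34 WR=35  [struct: AddU busy until I5 writes@27; RAW R6: wait I4 write@31]
I8: IS=36 RO=37 EX=39 WR=40  [struct: AddU busy until I7 writes@35]

cycle = 39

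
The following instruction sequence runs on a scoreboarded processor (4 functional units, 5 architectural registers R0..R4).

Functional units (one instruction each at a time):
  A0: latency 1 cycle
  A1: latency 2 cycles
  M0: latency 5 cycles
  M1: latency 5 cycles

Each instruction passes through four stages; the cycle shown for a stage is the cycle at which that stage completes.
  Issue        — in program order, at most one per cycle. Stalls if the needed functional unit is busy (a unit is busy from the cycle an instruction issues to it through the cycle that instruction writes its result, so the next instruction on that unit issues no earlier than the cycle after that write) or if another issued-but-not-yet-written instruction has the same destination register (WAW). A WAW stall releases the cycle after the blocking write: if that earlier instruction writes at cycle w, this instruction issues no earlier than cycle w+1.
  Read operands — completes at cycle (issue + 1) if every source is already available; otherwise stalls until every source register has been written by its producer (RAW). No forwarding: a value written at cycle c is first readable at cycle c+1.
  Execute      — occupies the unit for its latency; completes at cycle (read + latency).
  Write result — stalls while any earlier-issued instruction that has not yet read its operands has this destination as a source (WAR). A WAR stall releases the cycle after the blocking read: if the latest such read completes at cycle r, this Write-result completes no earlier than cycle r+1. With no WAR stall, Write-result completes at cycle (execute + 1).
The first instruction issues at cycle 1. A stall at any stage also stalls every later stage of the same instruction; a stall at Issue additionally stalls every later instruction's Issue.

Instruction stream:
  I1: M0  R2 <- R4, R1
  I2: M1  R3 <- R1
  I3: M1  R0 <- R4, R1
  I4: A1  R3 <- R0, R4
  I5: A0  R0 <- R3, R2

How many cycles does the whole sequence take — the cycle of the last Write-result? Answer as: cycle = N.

cycle = 24

t=1  I1 issues→M0
t=2  I1 reads · I2 issues→M1
t=3  I2 reads
t=7  I1 exec-done
t=8  I1 writes R2 · I2 exec-done
t=9  I2 writes R3
t=10  I3 issues→M1
t=11  I3 reads · I4 issues→A1
t=16  I3 exec-done
t=17  I3 writes R0
t=18  I4 reads · I5 issues→A0
t=20  I4 exec-done
t=21  I4 writes R3
t=22  I5 reads
t=23  I5 exec-done
t=24  I5 writes R0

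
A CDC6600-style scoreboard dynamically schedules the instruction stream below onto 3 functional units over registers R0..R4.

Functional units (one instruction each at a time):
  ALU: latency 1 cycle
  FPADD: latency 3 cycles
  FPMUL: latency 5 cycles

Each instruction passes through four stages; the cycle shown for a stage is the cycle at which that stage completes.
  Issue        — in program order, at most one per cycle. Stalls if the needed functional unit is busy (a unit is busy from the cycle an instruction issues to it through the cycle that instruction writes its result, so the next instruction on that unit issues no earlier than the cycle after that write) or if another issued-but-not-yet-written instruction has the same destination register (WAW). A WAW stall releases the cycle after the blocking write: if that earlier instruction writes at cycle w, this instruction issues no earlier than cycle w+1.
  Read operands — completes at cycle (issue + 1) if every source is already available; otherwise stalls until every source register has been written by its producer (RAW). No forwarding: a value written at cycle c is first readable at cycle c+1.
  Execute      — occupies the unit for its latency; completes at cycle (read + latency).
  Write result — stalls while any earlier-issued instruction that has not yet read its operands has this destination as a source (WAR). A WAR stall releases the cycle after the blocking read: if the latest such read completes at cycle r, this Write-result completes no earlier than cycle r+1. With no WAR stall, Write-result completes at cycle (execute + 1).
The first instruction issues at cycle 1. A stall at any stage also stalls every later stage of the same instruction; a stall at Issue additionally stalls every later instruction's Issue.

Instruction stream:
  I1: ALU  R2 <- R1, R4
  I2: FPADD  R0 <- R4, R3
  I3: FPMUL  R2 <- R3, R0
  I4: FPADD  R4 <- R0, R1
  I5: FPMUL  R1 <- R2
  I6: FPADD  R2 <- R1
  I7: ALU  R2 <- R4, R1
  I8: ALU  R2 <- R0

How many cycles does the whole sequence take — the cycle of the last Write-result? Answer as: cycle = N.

[I1] 1/2/3/4
[I2] 2/3/6/7
[I3] 5/8/13/14  (WAW R2: wait I1 write@4; RAW R0: wait I2 write@7)
[I4] 8/9/12/13  (struct: FPADD busy until I2 writes@7)
[I5] 15/16/21/22  (struct: FPMUL busy until I3 writes@14)
[I6] 16/23/26/27  (RAW R1: wait I5 write@22)
[I7] 28/29/30/31  (WAW R2: wait I6 write@27)
[I8] 32/33/34/35  (struct: ALU busy until I7 writes@31)

cycle = 35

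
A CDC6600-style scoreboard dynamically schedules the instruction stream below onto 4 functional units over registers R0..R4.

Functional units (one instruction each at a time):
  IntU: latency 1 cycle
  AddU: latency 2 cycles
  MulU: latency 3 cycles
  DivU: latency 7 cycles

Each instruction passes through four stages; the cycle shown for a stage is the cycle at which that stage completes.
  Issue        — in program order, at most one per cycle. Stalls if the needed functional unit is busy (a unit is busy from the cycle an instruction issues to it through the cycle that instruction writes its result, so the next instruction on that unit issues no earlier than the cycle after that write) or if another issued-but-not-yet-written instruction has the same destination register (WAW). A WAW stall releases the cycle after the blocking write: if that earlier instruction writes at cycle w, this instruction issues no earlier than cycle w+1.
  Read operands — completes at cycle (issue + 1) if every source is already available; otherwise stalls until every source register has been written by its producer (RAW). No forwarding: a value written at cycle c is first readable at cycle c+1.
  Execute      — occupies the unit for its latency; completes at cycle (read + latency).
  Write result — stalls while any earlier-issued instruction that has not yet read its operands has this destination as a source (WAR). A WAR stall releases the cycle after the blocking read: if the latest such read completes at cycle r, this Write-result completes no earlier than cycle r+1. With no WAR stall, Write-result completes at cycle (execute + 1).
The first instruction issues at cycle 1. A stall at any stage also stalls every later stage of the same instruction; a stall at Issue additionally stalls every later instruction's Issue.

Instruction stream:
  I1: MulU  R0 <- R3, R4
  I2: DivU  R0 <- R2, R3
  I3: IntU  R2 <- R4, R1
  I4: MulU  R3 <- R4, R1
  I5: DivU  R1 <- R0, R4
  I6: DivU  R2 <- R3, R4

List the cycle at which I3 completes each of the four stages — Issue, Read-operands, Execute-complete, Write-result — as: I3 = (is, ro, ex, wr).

cycle 1: issue I1 (MulU)
cycle 2: I1 read-ops
cycle 5: I1 finished on MulU
cycle 6: I1→R0
cycle 7: issue I2 (DivU)
cycle 8: I2 read-ops; issue I3 (IntU)
cycle 9: I3 read-ops; issue I4 (MulU)
cycle 10: I3 finished on IntU; I4 read-ops
cycle 11: I3→R2
cycle 13: I4 finished on MulU
cycle 14: I4→R3
cycle 15: I2 finished on DivU
cycle 16: I2→R0
cycle 17: issue I5 (DivU)
cycle 18: I5 read-ops
cycle 25: I5 finished on DivU
cycle 26: I5→R1
cycle 27: issue I6 (DivU)
cycle 28: I6 read-ops
cycle 35: I6 finished on DivU
cycle 36: I6→R2

I3 = (8, 9, 10, 11)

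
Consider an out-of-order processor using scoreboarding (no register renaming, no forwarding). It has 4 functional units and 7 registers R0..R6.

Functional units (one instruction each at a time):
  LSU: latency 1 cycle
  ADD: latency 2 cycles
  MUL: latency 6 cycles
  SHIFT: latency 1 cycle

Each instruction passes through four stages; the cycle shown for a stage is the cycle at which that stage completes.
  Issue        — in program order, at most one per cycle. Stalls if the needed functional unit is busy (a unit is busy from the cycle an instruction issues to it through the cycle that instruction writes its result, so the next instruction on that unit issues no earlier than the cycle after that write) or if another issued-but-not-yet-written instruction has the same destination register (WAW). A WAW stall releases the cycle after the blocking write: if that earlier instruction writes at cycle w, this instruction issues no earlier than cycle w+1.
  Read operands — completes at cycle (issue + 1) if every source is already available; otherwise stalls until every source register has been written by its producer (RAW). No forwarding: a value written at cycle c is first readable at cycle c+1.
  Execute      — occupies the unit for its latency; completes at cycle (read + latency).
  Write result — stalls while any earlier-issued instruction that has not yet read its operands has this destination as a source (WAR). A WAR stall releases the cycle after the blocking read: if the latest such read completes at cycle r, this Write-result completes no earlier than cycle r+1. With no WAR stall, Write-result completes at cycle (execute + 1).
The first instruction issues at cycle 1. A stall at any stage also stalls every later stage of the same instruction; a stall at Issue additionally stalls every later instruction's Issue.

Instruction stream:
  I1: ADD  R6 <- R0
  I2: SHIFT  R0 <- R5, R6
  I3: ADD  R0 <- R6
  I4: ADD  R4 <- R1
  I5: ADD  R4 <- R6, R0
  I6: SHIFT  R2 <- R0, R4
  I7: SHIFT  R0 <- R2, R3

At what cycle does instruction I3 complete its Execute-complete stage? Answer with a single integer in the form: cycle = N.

I1 -> (1, 2, 4, 5)
I2 -> (2, 6, 7, 8)  // RAW R6: wait I1 write@5
I3 -> (9, 10, 12, 13)  // WAW R0: wait I2 write@8
I4 -> (14, 15, 17, 18)  // struct: ADD busy until I3 writes@13
I5 -> (19, 20, 22, 23)  // struct: ADD busy until I4 writes@18
I6 -> (20, 24, 25, 26)  // RAW R4: wait I5 write@23
I7 -> (27, 28, 29, 30)  // struct: SHIFT busy until I6 writes@26

cycle = 12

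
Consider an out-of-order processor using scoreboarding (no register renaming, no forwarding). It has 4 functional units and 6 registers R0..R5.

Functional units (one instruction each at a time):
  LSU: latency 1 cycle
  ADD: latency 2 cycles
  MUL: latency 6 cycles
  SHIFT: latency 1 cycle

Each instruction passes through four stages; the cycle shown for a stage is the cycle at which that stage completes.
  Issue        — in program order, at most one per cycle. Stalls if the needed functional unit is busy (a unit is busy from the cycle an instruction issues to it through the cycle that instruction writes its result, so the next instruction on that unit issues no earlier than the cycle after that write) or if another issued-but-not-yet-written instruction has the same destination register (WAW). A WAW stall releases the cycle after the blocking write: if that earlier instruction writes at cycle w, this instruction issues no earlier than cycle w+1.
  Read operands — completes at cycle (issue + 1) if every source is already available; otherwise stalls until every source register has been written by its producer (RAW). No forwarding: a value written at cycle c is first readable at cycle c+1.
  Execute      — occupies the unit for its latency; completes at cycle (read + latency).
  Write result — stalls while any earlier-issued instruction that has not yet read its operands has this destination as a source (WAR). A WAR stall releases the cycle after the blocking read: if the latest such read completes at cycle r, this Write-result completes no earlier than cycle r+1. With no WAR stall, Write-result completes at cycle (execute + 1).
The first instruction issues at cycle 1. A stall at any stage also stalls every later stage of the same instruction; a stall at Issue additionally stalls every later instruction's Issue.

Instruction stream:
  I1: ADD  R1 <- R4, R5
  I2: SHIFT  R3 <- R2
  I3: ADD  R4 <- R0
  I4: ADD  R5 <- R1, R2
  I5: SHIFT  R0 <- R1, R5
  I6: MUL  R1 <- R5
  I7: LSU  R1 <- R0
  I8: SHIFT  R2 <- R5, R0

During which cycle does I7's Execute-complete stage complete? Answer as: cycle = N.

[I1] 1/2/4/5
[I2] 2/3/4/5
[I3] 6/7/9/10  (struct: ADD busy until I1 writes@5)
[I4] 11/12/14/15  (struct: ADD busy until I3 writes@10)
[I5] 12/16/17/18  (RAW R5: wait I4 write@15)
[I6] 13/16/22/23  (RAW R5: wait I4 write@15)
[I7] 24/25/26/27  (WAW R1: wait I6 write@23)
[I8] 25/26/27/28

cycle = 26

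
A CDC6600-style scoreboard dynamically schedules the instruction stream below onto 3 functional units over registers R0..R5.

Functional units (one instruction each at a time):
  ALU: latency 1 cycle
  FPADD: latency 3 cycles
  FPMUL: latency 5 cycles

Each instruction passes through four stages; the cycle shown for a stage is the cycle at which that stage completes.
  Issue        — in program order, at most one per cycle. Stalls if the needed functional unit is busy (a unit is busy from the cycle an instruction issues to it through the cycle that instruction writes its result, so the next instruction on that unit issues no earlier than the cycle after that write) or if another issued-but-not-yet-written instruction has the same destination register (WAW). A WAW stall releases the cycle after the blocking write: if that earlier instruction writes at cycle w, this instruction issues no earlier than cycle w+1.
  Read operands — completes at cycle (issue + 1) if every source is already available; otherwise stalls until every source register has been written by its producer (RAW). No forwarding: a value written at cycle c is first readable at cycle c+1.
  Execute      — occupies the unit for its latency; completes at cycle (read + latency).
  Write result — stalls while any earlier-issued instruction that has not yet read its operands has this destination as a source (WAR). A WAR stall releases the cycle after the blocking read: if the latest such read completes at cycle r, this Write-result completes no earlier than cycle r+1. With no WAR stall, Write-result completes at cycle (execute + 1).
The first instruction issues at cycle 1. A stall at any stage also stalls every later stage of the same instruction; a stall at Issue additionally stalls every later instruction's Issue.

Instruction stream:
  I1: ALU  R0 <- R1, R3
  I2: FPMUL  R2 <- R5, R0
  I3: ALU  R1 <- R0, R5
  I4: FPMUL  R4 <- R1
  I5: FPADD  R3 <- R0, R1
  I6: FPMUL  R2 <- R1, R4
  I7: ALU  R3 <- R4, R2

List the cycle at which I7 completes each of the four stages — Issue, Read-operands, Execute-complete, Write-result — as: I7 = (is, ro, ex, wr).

t=1  I1→ALU
t=2  I1 RO · I2→FPMUL
t=3  I1 EX
t=4  I1 WR R0
t=5  I2 RO · I3→ALU
t=6  I3 RO
t=7  I3 EX
t=8  I3 WR R1
t=10  I2 EX
t=11  I2 WR R2
t=12  I4→FPMUL
t=13  I4 RO · I5→FPADD
t=14  I5 RO
t=17  I5 EX
t=18  I4 EX · I5 WR R3
t=19  I4 WR R4
t=20  I6→FPMUL
t=21  I6 RO · I7→ALU
t=26  I6 EX
t=27  I6 WR R2
t=28  I7 RO
t=29  I7 EX
t=30  I7 WR R3

I7 = (21, 28, 29, 30)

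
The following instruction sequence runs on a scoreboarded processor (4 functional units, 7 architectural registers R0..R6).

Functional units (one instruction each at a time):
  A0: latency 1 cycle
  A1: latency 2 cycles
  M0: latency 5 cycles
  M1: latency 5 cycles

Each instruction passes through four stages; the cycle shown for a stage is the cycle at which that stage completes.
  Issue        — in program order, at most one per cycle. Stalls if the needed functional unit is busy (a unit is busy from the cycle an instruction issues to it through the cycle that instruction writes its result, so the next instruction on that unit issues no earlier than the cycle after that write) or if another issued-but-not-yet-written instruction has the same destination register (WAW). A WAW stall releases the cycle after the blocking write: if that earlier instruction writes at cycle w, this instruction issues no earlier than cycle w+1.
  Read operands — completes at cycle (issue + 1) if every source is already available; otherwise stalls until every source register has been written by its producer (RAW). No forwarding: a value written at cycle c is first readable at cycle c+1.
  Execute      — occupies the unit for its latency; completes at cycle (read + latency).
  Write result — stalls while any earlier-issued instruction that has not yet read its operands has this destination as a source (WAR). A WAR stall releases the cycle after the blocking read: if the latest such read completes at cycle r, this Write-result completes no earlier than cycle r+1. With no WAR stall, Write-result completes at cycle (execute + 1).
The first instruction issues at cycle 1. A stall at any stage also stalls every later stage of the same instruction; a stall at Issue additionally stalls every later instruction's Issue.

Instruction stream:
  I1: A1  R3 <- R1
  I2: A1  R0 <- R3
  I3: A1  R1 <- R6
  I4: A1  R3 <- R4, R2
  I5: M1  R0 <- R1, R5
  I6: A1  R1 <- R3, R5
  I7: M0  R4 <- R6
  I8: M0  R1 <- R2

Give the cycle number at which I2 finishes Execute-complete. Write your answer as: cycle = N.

c1: I1→A1
c2: I1 RO
c4: I1 EX
c5: I1 WR R3
c6: I2→A1
c7: I2 RO
c9: I2 EX
c10: I2 WR R0
c11: I3→A1
c12: I3 RO
c14: I3 EX
c15: I3 WR R1
c16: I4→A1
c17: I4 RO | I5→M1
c18: I5 RO
c19: I4 EX
c20: I4 WR R3
c21: I6→A1
c22: I6 RO | I7→M0
c23: I5 EX | I7 RO
c24: I5 WR R0 | I6 EX
c25: I6 WR R1
c28: I7 EX
c29: I7 WR R4
c30: I8→M0
c31: I8 RO
c36: I8 EX
c37: I8 WR R1

cycle = 9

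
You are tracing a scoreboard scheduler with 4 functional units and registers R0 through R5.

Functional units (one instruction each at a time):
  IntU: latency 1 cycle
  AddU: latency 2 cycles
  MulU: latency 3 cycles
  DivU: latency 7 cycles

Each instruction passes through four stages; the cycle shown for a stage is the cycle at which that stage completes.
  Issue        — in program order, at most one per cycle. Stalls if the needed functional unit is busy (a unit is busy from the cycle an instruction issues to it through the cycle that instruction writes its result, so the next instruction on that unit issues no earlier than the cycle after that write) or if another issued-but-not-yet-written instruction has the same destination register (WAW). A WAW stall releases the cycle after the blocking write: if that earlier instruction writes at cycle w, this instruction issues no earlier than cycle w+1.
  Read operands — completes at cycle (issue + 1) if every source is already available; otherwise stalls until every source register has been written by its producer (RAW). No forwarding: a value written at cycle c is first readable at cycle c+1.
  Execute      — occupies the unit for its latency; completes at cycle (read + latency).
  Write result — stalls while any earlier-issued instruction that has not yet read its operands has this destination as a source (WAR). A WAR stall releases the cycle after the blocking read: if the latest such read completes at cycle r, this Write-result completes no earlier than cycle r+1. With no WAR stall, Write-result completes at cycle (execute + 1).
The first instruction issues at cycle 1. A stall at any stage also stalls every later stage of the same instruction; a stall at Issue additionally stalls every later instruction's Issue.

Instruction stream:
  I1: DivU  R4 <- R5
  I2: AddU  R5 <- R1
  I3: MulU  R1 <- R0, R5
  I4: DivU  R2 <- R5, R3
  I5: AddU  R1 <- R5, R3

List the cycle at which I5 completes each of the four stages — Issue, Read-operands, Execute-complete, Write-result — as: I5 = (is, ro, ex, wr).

I5 = (12, 13, 15, 16)

I1: IS=1 RO=2 EX=9 WR=10
I2: IS=2 RO=3 EX=5 WR=6
I3: IS=3 RO=7 EX=10 WR=11  [RAW R5: wait I2 write@6]
I4: IS=11 RO=12 EX=19 WR=20  [struct: DivU busy until I1 writes@10]
I5: IS=12 RO=13 EX=15 WR=16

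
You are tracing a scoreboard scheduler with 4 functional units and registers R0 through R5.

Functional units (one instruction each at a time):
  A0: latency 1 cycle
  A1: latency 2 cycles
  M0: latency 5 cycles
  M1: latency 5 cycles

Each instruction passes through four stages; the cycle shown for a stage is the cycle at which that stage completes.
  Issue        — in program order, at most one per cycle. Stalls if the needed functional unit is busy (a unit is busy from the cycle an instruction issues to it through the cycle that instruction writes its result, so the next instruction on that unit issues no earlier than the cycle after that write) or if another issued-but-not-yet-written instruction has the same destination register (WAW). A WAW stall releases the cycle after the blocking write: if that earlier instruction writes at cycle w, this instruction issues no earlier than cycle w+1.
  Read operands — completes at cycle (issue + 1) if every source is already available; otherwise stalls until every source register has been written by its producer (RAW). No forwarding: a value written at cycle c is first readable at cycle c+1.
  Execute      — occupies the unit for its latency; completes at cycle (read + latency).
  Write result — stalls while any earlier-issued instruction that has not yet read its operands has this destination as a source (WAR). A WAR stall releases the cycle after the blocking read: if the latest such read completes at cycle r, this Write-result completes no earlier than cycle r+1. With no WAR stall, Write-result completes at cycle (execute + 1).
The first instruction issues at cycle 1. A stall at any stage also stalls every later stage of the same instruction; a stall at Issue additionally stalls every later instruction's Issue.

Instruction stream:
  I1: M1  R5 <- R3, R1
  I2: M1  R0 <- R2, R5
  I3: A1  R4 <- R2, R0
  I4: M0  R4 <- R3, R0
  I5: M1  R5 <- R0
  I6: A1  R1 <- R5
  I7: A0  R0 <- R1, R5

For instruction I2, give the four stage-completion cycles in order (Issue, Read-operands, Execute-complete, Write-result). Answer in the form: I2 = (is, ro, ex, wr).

I2 = (9, 10, 15, 16)

[I1] 1/2/7/8
[I2] 9/10/15/16  (struct: M1 busy until I1 writes@8)
[I3] 10/17/19/20  (RAW R0: wait I2 write@16)
[I4] 21/22/27/28  (WAW R4: wait I3 write@20)
[I5] 22/23/28/29
[I6] 23/30/32/33  (RAW R5: wait I5 write@29)
[I7] 24/34/35/36  (RAW R1: wait I6 write@33)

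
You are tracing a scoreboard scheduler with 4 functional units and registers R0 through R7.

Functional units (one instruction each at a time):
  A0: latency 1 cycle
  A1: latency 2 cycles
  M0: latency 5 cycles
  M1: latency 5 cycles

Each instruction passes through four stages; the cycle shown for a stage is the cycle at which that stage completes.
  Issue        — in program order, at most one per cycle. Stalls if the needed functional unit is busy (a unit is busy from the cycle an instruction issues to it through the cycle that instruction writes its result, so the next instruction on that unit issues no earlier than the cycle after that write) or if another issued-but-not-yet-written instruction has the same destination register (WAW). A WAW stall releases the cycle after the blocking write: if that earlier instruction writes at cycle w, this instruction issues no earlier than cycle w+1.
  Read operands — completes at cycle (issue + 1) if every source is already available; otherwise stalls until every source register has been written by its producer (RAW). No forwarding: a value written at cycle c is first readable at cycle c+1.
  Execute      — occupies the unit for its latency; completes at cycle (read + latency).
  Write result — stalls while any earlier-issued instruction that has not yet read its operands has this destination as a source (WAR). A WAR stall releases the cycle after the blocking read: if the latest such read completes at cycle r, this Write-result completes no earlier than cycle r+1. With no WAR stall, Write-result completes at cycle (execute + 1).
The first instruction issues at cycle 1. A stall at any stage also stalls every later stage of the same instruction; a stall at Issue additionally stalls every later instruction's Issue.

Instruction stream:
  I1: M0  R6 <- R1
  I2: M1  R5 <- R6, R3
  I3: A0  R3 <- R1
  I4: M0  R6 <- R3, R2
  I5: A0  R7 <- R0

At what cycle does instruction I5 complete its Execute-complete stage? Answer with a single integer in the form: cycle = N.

cycle = 13

[I1] 1/2/7/8
[I2] 2/9/14/15  (RAW R6: wait I1 write@8)
[I3] 3/4/5/10  (WAR R3: wait I2 read@9)
[I4] 9/11/16/17  (struct: M0 busy until I1 writes@8; RAW R3: wait I3 write@10)
[I5] 11/12/13/14  (struct: A0 busy until I3 writes@10)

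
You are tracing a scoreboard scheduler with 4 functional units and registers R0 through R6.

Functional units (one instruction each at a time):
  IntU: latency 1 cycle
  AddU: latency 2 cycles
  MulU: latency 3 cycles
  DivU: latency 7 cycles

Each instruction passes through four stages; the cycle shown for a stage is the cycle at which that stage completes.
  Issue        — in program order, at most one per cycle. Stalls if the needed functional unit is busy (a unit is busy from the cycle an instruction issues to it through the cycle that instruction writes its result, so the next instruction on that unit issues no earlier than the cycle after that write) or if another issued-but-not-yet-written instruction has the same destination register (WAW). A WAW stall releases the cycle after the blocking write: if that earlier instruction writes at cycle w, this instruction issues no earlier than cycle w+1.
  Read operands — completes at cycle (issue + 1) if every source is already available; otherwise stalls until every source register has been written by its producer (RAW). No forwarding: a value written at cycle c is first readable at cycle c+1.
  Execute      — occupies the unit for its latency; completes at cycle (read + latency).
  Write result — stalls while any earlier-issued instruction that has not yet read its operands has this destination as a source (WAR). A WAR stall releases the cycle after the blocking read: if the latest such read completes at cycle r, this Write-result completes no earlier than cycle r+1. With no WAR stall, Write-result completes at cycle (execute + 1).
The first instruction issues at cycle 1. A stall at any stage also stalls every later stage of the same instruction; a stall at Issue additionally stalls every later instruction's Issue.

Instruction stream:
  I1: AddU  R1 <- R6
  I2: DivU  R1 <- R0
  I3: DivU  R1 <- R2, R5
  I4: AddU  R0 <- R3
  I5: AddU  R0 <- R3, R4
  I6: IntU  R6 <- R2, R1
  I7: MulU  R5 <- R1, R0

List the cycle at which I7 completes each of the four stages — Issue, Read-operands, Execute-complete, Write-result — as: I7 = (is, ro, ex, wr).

I7 = (24, 27, 30, 31)

[1] I1 dispatched to AddU
[2] I1 operands ready
[4] I1 complete
[5] R1←I1
[6] I2 dispatched to DivU
[7] I2 operands ready
[14] I2 complete
[15] R1←I2
[16] I3 dispatched to DivU
[17] I3 operands ready, I4 dispatched to AddU
[18] I4 operands ready
[20] I4 complete
[21] R0←I4
[22] I5 dispatched to AddU
[23] I5 operands ready, I6 dispatched to IntU
[24] I3 complete, I7 dispatched to MulU
[25] R1←I3, I5 complete
[26] R0←I5, I6 operands ready
[27] I6 complete, I7 operands ready
[28] R6←I6
[30] I7 complete
[31] R5←I7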